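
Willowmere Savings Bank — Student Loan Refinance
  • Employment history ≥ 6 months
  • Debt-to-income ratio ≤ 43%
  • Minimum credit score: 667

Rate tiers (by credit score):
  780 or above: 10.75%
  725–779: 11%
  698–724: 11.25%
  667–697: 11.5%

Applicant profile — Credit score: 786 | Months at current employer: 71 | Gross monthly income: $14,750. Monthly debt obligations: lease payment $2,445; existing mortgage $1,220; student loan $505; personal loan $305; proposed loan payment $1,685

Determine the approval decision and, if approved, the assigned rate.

Approved at 10.75%

Credit score 786 ≥ 667 (meets minimum)
Total monthly debts = (2,445 + 1,220 + 505 + 305 + 1,685) = 6,160. DTI = 6,160/14,750 = 41.8% ≤ 43%
Employment 71 ≥ 6 months
All requirements met. Score 786 falls in the 780 or above tier → 10.75%.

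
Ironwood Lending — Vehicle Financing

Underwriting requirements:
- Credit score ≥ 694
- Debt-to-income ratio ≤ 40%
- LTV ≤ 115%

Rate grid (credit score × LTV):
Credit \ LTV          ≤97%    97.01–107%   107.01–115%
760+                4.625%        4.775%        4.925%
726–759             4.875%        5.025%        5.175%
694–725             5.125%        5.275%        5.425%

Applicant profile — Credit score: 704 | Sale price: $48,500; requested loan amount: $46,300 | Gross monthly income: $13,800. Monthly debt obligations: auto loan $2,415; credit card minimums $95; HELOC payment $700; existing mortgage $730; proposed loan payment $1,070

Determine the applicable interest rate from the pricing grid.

5.125%

Credit score 704 ≥ 694; Total monthly debts = (2,415 + 95 + 700 + 730 + 1,070) = 5,010. DTI = 5,010/13,800 = 36.3% ≤ 40%
Loan-to-value = 46,300/48,500 = 95.5% — pass (115% max)
Score 704 is in the 694–725 band; LTV 95.5% is in the ≤97% band → 5.125%.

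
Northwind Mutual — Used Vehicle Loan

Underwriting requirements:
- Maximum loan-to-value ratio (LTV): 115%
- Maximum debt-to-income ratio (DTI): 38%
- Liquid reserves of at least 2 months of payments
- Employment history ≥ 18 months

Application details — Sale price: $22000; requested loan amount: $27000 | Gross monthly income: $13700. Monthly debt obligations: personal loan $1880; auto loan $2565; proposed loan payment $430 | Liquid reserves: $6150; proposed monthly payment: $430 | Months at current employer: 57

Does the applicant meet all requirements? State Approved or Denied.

LTV = 27,000/22,000 = 122.7% > 115%
Total monthly debts = (1,880 + 2,565 + 430) = 4,875. DTI = 4,875/13,700 = 35.6% ≤ 38%
Reserves: 6,150 ÷ 430 = 14.3 months (meets 2-month minimum)
Employment 57 ≥ 18 months
Fails on LTV.

Denied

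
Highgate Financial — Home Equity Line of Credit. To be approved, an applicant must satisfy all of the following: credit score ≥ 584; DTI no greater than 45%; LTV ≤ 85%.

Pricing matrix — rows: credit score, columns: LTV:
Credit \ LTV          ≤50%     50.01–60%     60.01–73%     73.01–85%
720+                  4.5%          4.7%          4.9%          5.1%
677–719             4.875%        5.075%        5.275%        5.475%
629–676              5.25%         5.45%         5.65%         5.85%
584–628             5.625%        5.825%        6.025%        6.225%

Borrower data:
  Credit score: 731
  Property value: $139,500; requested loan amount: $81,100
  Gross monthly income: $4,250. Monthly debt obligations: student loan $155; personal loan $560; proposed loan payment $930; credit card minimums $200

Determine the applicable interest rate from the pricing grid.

Credit score 731 ≥ 584; Total monthly debts = (155 + 560 + 930 + 200) = 1,845. DTI: 1,845 ÷ 4,250 = 43.4%, within the 45% cap
Loan-to-value = 81,100/139,500 = 58.1% — pass (85% max)
Row: 731 falls in 720+. Column: 58.1% falls in 50.01–60%. Rate = 4.7%.

4.7%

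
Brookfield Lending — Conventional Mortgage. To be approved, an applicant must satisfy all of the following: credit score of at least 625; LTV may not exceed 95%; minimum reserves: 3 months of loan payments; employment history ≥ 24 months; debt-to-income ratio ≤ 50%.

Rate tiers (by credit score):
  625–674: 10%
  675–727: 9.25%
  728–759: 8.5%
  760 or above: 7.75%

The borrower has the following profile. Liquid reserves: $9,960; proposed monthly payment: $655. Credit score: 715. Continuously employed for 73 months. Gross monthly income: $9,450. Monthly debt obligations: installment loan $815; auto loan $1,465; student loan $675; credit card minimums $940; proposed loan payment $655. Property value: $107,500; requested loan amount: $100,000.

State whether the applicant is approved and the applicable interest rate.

Credit score 715 ≥ 625 (meets minimum)
LTV: 100,000 ÷ 107,500 = 93%, within 95% cap
Reserves: 9,960 ÷ 655 = 15.2 months (meets 3-month minimum)
Employment 73 ≥ 24 months
Total monthly debts = (815 + 1,465 + 675 + 940 + 655) = 4,550. DTI = 4,550/9,450 = 48.1% ≤ 50%
All requirements met. Score 715 falls in the 675–727 tier → 9.25%.

Approved at 9.25%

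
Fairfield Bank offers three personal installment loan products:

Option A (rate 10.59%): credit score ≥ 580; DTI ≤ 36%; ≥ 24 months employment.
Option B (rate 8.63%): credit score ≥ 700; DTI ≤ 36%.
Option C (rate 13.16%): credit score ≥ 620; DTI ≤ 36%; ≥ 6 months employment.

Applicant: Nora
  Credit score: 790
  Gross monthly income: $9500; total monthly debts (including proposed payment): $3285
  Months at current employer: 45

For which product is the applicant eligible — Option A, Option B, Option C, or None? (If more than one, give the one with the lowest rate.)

DTI = 3,285/9,500 = 34.6%.
Option A: score 790 ≥ 580; DTI 34.6% ≤ 36%; employment 45 ≥ 24 mo → qualifies.
Option B: score 790 ≥ 700; DTI 34.6% ≤ 36% → qualifies.
Option C: score 790 ≥ 620; DTI 34.6% ≤ 36%; employment 45 ≥ 6 mo → qualifies.
Qualifying: Option A, Option B, Option C. Lowest rate is 8.63% → Option B.

Option B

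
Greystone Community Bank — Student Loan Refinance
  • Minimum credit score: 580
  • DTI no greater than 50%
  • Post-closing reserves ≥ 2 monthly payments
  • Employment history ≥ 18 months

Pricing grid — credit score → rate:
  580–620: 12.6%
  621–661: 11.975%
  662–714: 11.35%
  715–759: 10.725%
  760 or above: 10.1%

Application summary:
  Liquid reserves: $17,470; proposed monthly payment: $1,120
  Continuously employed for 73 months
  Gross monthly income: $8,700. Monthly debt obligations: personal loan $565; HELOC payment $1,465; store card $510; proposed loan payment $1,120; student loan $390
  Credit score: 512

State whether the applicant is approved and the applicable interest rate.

Credit score 512 < 580 (below minimum)
Total monthly debts = (565 + 1,465 + 510 + 1,120 + 390) = 4,050. Debt-to-income = 4,050/8,700 = 46.6% — meets 50% limit
Reserves = 17,470/1,120 = 15.6 months ≥ 2
Employment 73 ≥ 18 months
Not all requirements met → denied.

Denied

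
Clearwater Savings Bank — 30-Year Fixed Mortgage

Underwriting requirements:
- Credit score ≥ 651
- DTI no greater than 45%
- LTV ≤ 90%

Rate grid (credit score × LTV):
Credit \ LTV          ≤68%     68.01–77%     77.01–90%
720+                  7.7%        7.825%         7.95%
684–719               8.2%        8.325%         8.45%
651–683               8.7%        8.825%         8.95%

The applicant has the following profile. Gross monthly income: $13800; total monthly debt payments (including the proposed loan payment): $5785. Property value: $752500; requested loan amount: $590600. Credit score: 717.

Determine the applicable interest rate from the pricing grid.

Credit score 717 ≥ 651; DTI = 5,785/13,800 = 41.9% ≤ 45%
Loan-to-value = 590,600/752,500 = 78.5% — pass (90% max)
Credit 717 → row 684–719; LTV 78.5% → column 77.01–90%. Grid cell → 8.45%.

8.45%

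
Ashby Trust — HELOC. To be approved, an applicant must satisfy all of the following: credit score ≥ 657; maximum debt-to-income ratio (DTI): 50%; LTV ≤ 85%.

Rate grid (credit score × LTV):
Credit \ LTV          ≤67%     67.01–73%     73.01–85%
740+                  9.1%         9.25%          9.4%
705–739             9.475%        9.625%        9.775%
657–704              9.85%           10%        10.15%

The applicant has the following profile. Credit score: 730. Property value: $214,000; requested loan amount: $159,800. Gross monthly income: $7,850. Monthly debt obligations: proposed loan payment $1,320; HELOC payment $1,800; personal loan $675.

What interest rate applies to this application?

Credit score 730 ≥ 657; Total monthly debts = (1,320 + 1,800 + 675) = 3,795. Debt-to-income = 3,795/7,850 = 48.3% — meets 50% limit
Loan-to-value = 159,800/214,000 = 74.7% — pass (85% max)
Score 730 is in the 705–739 band; LTV 74.7% is in the 73.01–85% band → 9.775%.

9.775%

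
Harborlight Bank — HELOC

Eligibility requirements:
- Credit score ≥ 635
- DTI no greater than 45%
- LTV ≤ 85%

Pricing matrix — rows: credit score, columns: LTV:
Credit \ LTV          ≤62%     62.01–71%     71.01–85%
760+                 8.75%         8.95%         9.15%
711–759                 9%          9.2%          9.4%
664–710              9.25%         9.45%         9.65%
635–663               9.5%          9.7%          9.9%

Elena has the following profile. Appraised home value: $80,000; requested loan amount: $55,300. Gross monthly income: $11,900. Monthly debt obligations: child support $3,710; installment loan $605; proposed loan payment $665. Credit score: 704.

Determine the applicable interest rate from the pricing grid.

Credit score 704 ≥ 635; Total monthly debts = (3,710 + 605 + 665) = 4,980. DTI: 4,980 ÷ 11,900 = 41.8%, within the 45% cap
Loan-to-value = 55,300/80,000 = 69.1% — pass (85% max)
Row: 704 falls in 664–710. Column: 69.1% falls in 62.01–71%. Rate = 9.45%.

9.45%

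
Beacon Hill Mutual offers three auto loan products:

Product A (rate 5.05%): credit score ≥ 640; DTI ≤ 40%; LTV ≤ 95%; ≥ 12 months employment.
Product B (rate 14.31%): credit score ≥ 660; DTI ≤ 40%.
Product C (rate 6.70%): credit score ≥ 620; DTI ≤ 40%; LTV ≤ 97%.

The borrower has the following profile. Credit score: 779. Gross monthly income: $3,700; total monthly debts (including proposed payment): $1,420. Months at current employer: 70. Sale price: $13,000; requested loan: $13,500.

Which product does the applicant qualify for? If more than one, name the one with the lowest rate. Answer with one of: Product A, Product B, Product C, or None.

DTI = 1,420/3,700 = 38.4%.
LTV = 13,500/13,000 = 103.8%.
Product A: score 779 ≥ 640; DTI 38.4% ≤ 40%; LTV 103.8% > 95%; employment 70 ≥ 12 mo → does not qualify.
Product B: score 779 ≥ 660; DTI 38.4% ≤ 40% → qualifies.
Product C: score 779 ≥ 620; DTI 38.4% ≤ 40%; LTV 103.8% > 97% → does not qualify.

Product B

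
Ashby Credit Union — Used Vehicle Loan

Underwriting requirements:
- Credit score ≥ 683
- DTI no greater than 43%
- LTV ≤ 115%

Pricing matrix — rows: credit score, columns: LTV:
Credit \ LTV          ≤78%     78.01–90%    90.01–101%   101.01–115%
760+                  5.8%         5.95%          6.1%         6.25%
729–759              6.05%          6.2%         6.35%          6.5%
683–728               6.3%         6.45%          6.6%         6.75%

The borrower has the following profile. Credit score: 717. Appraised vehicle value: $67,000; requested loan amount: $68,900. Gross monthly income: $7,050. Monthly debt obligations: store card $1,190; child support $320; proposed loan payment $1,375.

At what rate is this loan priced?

Credit score 717 ≥ 683; Total monthly debts = (1,190 + 320 + 1,375) = 2,885. DTI: 2,885 ÷ 7,050 = 40.9%, within the 43% cap
Loan-to-value = 68,900/67,000 = 102.8% — pass (115% max)
Credit 717 → row 683–728; LTV 102.8% → column 101.01–115%. Grid cell → 6.75%.

6.75%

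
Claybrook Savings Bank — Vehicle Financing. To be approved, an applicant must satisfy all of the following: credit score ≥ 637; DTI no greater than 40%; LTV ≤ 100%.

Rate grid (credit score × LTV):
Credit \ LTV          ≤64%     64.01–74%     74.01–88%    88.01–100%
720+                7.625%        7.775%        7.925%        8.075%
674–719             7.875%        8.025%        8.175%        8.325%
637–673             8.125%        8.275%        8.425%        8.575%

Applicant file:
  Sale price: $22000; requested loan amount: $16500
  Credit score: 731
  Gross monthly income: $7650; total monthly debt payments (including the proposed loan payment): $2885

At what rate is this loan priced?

Credit score 731 ≥ 637; Debt-to-income = 2,885/7,650 = 37.7% — meets 40% limit
LTV: 16,500 ÷ 22,000 = 75%, within 100% cap
Row: 731 falls in 720+. Column: 75% falls in 74.01–88%. Rate = 7.925%.

7.925%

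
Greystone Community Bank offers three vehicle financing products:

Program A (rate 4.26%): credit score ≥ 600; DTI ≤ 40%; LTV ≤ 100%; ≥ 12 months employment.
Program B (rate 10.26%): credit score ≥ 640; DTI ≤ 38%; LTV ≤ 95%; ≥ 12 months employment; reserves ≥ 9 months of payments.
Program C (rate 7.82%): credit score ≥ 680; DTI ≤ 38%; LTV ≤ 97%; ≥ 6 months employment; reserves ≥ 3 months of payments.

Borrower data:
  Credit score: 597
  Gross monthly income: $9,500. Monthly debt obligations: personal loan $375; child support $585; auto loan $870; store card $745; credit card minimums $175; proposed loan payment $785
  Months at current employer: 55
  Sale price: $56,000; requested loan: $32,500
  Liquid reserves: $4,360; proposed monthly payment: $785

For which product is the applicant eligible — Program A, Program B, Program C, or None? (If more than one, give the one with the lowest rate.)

Total debts = (375 + 585 + 870 + 745 + 175 + 785) = 3,535; DTI = 3,535/9,500 = 37.2%.
LTV = 32,500/56,000 = 58%.
Reserves = 4,360/785 = 5.6 months.
Program A: score 597 < 600; DTI 37.2% ≤ 40%; LTV 58% ≤ 100%; employment 55 ≥ 12 mo → does not qualify.
Program B: score 597 < 640; DTI 37.2% ≤ 38%; LTV 58% ≤ 95%; employment 55 ≥ 12 mo; reserves 5.6 < 9 mo → does not qualify.
Program C: score 597 < 680; DTI 37.2% ≤ 38%; LTV 58% ≤ 97%; employment 55 ≥ 6 mo; reserves 5.6 ≥ 3 mo → does not qualify.

None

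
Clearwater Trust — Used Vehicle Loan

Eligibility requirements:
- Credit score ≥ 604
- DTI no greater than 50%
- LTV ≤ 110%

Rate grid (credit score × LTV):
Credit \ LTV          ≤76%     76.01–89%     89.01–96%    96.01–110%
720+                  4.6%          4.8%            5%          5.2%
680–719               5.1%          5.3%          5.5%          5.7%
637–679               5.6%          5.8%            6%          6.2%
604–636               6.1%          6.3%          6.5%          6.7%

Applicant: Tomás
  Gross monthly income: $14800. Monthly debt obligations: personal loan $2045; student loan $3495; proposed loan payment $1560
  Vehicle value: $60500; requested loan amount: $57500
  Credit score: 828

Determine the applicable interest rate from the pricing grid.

Credit score 828 ≥ 604; Total monthly debts = (2,045 + 3,495 + 1,560) = 7,100. Debt-to-income = 7,100/14,800 = 48% — meets 50% limit
LTV: 57,500 ÷ 60,500 = 95%, within 110% cap
Credit 828 → row 720+; LTV 95% → column 89.01–96%. Grid cell → 5%.

5%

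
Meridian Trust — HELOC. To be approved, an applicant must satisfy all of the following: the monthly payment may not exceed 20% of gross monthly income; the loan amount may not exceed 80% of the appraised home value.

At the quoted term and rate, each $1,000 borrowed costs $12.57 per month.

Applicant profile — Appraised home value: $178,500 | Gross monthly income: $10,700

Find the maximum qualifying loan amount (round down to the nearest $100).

Payment cap: 20% × $10,700 = $2,140/month.
At $12.57 per $1,000, that supports 2,140/12.57 × 1,000 ≈ $170,246 → $170,200.
LTV cap: 80% × $178,500 = $142,800 → $142,800.
Binding constraint: loan-to-value.

$142,800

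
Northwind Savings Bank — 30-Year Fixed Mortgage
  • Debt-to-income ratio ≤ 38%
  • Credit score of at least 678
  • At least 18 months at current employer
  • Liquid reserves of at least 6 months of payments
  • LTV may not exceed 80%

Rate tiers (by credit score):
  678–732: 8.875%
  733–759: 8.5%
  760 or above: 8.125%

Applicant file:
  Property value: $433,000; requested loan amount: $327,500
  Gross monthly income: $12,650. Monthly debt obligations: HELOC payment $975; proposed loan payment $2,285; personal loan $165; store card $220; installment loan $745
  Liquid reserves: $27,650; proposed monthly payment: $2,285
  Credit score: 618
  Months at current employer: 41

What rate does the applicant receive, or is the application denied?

Credit score 618 < 678 (below minimum)
LTV: 327,500 ÷ 433,000 = 75.6%, within 80% cap
Total monthly debts = (975 + 2,285 + 165 + 220 + 745) = 4,390. DTI: 4,390 ÷ 12,650 = 34.7%, within the 38% cap
Employment 41 ≥ 18 months
Liquid reserves cover 27,650/2,285 = 12.1 months — ≥ 6 required
Not all requirements met → denied.

Denied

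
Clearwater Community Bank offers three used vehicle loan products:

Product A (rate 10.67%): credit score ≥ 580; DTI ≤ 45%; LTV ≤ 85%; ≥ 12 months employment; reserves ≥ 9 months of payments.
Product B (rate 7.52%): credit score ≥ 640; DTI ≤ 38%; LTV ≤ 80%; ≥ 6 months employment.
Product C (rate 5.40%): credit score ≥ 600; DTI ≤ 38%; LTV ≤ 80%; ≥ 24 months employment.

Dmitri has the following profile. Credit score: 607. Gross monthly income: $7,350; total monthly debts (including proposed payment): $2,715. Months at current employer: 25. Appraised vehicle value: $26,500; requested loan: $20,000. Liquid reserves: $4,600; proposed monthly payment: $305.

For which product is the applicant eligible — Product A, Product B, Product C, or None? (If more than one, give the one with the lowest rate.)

DTI = 2,715/7,350 = 36.9%.
LTV = 20,000/26,500 = 75.5%.
Reserves = 4,600/305 = 15.1 months.
Product A: score 607 ≥ 580; DTI 36.9% ≤ 45%; LTV 75.5% ≤ 85%; employment 25 ≥ 12 mo; reserves 15.1 ≥ 9 mo → qualifies.
Product B: score 607 < 640; DTI 36.9% ≤ 38%; LTV 75.5% ≤ 80%; employment 25 ≥ 6 mo → does not qualify.
Product C: score 607 ≥ 600; DTI 36.9% ≤ 38%; LTV 75.5% ≤ 80%; employment 25 ≥ 24 mo → qualifies.
Qualifying: Product A, Product C. Lowest rate is 5.40% → Product C.

Product C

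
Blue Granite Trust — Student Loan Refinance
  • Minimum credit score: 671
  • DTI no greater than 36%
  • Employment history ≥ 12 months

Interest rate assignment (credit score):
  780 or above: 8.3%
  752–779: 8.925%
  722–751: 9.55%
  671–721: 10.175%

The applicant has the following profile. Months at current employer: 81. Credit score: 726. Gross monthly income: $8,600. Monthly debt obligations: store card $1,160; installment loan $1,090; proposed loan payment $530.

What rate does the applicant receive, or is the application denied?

Approved at 9.55%

Credit score 726 ≥ 671 (meets minimum)
Employment 81 ≥ 12 months
Total monthly debts = (1,160 + 1,090 + 530) = 2,780. Debt-to-income = 2,780/8,600 = 32.3% — meets 36% limit
All requirements met. Score 726 falls in the 722–751 tier → 9.55%.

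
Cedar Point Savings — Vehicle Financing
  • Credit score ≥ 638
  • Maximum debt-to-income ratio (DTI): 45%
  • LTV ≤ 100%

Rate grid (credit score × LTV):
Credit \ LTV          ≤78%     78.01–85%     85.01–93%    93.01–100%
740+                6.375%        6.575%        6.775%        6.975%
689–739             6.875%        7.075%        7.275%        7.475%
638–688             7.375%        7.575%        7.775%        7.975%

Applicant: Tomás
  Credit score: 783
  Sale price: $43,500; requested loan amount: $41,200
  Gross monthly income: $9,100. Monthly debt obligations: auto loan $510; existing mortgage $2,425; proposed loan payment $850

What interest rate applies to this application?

Credit score 783 ≥ 638; Total monthly debts = (510 + 2,425 + 850) = 3,785. DTI = 3,785/9,100 = 41.6% ≤ 45%
Loan-to-value = 41,200/43,500 = 94.7% — pass (100% max)
Row: 783 falls in 740+. Column: 94.7% falls in 93.01–100%. Rate = 6.975%.

6.975%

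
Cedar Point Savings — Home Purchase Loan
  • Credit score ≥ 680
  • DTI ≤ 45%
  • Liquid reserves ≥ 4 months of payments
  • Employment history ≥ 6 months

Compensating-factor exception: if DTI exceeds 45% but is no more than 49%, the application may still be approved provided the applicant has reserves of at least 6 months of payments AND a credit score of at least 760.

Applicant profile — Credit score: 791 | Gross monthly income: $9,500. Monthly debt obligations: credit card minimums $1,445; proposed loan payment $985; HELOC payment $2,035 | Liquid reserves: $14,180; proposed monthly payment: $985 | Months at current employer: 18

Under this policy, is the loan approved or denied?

Approved

Credit score 791 ≥ 680 (meets base)
Total debts = (1,445 + 985 + 2,035) = 4,465. DTI = 4,465/9,500 = 47% > 45% — standard DTI limit exceeded.
Reserves: 14,180 ÷ 985 = 14.4 months (meets 4-month minimum)
Employment 18 ≥ 6 months
47% falls in the override range (45%–49%), so the compensating-factor test applies.
Override check — reserves: 14.4 mo (ok); score: 791 (ok).
Both override conditions satisfied; DTI exception granted.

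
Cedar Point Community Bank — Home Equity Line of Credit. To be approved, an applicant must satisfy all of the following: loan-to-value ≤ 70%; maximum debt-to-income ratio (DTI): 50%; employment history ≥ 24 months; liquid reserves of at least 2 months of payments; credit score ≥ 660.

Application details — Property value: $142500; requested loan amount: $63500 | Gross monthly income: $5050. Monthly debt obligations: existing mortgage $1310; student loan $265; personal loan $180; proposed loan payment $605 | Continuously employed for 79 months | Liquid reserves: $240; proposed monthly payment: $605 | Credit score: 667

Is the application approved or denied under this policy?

Loan-to-value = 63,500/142,500 = 44.6% — pass (70% max)
Total monthly debts = (1,310 + 265 + 180 + 605) = 2,360. Debt-to-income = 2,360/5,050 = 46.7% — meets 50% limit
Employment 79 ≥ 24 months
Reserves: 240 ÷ 605 = 0.4 months (below 2-month minimum)
Credit score 667 ≥ 660 (meets)
Fails on reserves.

Denied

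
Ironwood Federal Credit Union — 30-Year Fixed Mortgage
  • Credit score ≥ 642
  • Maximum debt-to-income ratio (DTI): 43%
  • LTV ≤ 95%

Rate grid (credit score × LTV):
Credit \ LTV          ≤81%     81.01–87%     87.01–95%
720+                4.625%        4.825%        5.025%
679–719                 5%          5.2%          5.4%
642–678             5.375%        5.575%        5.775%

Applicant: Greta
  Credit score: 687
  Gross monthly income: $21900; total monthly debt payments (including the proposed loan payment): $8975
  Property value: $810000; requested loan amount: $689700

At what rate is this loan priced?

5.2%

Credit score 687 ≥ 642; Debt-to-income = 8,975/21,900 = 41% — meets 43% limit
Loan-to-value = 689,700/810,000 = 85.1% — pass (95% max)
Row: 687 falls in 679–719. Column: 85.1% falls in 81.01–87%. Rate = 5.2%.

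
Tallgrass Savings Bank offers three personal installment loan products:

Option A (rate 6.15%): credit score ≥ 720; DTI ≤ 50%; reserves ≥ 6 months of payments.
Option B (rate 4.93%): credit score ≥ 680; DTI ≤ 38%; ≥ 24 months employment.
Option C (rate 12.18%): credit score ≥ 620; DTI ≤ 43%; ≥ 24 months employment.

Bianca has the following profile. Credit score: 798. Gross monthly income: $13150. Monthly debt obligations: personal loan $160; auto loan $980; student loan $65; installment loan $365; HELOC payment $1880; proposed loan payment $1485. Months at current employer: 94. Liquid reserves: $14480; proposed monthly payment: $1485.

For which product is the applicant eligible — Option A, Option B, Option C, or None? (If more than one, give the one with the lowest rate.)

Total debts = (160 + 980 + 65 + 365 + 1,880 + 1,485) = 4,935; DTI = 4,935/13,150 = 37.5%.
Reserves = 14,480/1,485 = 9.8 months.
Option A: score 798 ≥ 720; DTI 37.5% ≤ 50%; reserves 9.8 ≥ 6 mo → qualifies.
Option B: score 798 ≥ 680; DTI 37.5% ≤ 38%; employment 94 ≥ 24 mo → qualifies.
Option C: score 798 ≥ 620; DTI 37.5% ≤ 43%; employment 94 ≥ 24 mo → qualifies.
Qualifying: Option A, Option B, Option C. Lowest rate is 4.93% → Option B.

Option B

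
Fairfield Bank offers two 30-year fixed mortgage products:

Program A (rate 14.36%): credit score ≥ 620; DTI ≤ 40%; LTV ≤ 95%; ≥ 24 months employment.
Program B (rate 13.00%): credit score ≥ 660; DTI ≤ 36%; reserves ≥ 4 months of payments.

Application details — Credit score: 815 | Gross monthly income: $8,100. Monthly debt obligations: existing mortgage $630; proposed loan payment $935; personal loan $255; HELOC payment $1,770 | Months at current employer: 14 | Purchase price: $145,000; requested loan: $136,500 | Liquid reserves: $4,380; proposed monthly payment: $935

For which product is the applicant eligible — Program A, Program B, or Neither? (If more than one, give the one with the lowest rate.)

Neither

Total debts = (630 + 935 + 255 + 1,770) = 3,590; DTI = 3,590/8,100 = 44.3%.
LTV = 136,500/145,000 = 94.1%.
Reserves = 4,380/935 = 4.7 months.
Program A: score 815 ≥ 620; DTI 44.3% > 40%; LTV 94.1% ≤ 95%; employment 14 < 24 mo → does not qualify.
Program B: score 815 ≥ 660; DTI 44.3% > 36%; reserves 4.7 ≥ 4 mo → does not qualify.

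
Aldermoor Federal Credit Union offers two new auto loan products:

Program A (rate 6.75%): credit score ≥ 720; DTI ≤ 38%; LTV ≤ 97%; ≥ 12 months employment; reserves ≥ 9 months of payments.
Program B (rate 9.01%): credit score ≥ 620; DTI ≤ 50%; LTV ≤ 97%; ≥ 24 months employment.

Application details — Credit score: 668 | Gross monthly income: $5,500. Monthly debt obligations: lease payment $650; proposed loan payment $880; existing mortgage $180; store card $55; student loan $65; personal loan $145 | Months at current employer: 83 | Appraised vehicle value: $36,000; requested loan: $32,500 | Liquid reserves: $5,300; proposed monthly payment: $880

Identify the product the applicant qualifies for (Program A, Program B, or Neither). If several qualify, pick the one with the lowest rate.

Total debts = (650 + 880 + 180 + 55 + 65 + 145) = 1,975; DTI = 1,975/5,500 = 35.9%.
LTV = 32,500/36,000 = 90.3%.
Reserves = 5,300/880 = 6.0 months.
Program A: score 668 < 720; DTI 35.9% ≤ 38%; LTV 90.3% ≤ 97%; employment 83 ≥ 12 mo; reserves 6.0 < 9 mo → does not qualify.
Program B: score 668 ≥ 620; DTI 35.9% ≤ 50%; LTV 90.3% ≤ 97%; employment 83 ≥ 24 mo → qualifies.

Program B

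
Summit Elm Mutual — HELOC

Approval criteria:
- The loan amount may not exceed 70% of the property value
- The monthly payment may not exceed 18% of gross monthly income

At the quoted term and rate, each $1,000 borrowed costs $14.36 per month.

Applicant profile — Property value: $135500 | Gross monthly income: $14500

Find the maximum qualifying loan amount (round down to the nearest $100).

Payment cap: 18% × $14,500 = $2,610/month.
At $14.36 per $1,000, that supports 2,610/14.36 × 1,000 ≈ $181,754 → $181,700.
LTV cap: 70% × $135,500 = $94,850 → $94,800.
Binding constraint: loan-to-value.

$94,800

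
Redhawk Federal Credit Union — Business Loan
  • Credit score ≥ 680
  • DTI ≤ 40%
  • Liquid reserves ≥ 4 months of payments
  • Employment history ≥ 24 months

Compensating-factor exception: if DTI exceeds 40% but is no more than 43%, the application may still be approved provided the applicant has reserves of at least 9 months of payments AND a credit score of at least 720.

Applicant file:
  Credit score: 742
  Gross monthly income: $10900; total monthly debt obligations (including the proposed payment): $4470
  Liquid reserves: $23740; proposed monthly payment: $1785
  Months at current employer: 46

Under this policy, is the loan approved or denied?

Approved

Credit score 742 ≥ 680 (meets base)
DTI = 4,470/10,900 = 41% > 40% — standard DTI limit exceeded.
Liquid reserves cover 23,740/1,785 = 13.3 months — ≥ 4 required
Employment 46 ≥ 24 months
41% falls in the override range (40%–43%), so the compensating-factor test applies.
Reserves 13.3 ≥ 9 months; credit score 742 ≥ 720.
Both compensating conditions met → exception applies.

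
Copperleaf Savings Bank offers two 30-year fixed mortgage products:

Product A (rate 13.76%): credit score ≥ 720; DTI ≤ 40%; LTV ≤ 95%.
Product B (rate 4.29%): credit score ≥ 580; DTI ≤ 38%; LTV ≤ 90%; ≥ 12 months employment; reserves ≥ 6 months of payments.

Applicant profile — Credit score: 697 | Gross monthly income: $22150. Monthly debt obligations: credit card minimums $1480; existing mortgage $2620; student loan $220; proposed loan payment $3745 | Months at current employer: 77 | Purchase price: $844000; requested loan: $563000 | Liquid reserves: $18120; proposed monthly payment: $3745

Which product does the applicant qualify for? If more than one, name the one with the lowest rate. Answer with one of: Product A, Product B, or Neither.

Total debts = (1,480 + 2,620 + 220 + 3,745) = 8,065; DTI = 8,065/22,150 = 36.4%.
LTV = 563,000/844,000 = 66.7%.
Reserves = 18,120/3,745 = 4.8 months.
Product A: score 697 < 720; DTI 36.4% ≤ 40%; LTV 66.7% ≤ 95% → does not qualify.
Product B: score 697 ≥ 580; DTI 36.4% ≤ 38%; LTV 66.7% ≤ 90%; employment 77 ≥ 12 mo; reserves 4.8 < 6 mo → does not qualify.

Neither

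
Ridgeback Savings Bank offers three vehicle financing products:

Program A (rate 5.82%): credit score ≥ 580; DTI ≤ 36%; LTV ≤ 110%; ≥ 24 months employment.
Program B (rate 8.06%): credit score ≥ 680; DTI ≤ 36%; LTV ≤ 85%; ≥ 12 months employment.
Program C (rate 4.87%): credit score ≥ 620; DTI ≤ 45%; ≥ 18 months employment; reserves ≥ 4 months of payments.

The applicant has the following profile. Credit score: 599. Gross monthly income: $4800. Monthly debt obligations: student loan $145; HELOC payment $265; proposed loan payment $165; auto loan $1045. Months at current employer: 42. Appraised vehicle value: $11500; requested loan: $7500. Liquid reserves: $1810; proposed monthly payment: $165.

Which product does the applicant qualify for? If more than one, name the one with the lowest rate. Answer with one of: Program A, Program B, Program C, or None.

Program A

Total debts = (145 + 265 + 165 + 1,045) = 1,620; DTI = 1,620/4,800 = 33.8%.
LTV = 7,500/11,500 = 65.2%.
Reserves = 1,810/165 = 11.0 months.
Program A: score 599 ≥ 580; DTI 33.8% ≤ 36%; LTV 65.2% ≤ 110%; employment 42 ≥ 24 mo → qualifies.
Program B: score 599 < 680; DTI 33.8% ≤ 36%; LTV 65.2% ≤ 85%; employment 42 ≥ 12 mo → does not qualify.
Program C: score 599 < 620; DTI 33.8% ≤ 45%; employment 42 ≥ 18 mo; reserves 11.0 ≥ 4 mo → does not qualify.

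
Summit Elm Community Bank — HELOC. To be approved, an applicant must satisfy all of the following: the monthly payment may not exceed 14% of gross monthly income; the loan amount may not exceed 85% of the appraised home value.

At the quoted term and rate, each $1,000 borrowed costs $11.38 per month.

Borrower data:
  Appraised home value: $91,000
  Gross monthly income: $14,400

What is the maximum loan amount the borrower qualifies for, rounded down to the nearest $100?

$77,300

Payment cap: 14% × $14,400 = $2,016/month.
At $11.38 per $1,000, that supports 2,016/11.38 × 1,000 ≈ $177,152 → $177,100.
LTV cap: 85% × $91,000 = $77,350 → $77,300.
Binding constraint: loan-to-value.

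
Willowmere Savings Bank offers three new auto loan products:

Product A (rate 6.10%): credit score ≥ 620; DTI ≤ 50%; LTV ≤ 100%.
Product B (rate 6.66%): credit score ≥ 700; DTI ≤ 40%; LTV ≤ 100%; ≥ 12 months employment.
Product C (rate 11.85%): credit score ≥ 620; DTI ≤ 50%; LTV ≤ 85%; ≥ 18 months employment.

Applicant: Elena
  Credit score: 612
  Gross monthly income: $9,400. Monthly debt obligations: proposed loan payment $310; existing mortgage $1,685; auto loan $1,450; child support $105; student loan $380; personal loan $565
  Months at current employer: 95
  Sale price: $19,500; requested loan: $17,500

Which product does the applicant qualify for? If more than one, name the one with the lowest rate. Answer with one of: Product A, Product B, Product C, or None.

Total debts = (310 + 1,685 + 1,450 + 105 + 380 + 565) = 4,495; DTI = 4,495/9,400 = 47.8%.
LTV = 17,500/19,500 = 89.7%.
Product A: score 612 < 620; DTI 47.8% ≤ 50%; LTV 89.7% ≤ 100% → does not qualify.
Product B: score 612 < 700; DTI 47.8% > 40%; LTV 89.7% ≤ 100%; employment 95 ≥ 12 mo → does not qualify.
Product C: score 612 < 620; DTI 47.8% ≤ 50%; LTV 89.7% > 85%; employment 95 ≥ 18 mo → does not qualify.

None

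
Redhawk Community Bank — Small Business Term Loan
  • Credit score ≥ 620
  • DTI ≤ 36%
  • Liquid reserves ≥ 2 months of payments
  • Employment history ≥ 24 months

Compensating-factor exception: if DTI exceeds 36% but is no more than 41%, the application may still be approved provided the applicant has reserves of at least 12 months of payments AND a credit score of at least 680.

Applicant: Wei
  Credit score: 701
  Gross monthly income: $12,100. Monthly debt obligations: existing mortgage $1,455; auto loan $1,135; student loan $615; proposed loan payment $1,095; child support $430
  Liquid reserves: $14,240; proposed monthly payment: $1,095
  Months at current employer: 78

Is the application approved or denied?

Credit score 701 ≥ 620 (meets base)
Total debts = (1,455 + 1,135 + 615 + 1,095 + 430) = 4,730. DTI: 4,730 ÷ 12,100 = 39.1%, over the 36% base limit.
Liquid reserves cover 14,240/1,095 = 13.0 months — ≥ 2 required
Employment 78 ≥ 24 months
DTI 39.1% is within the 36%–41% exception band; checking compensating factors.
Override check — reserves: 13.0 mo (ok); score: 701 (ok).
Both override conditions satisfied; DTI exception granted.

Approved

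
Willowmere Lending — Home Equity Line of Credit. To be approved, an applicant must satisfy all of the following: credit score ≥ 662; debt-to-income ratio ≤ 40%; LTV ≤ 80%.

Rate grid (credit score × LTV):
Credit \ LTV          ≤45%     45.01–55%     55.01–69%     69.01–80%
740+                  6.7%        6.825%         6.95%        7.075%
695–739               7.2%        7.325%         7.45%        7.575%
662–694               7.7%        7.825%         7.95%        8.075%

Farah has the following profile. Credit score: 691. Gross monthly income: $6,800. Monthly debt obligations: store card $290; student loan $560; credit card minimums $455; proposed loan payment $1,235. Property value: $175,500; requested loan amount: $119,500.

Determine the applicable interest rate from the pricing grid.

Credit score 691 ≥ 662; Total monthly debts = (290 + 560 + 455 + 1,235) = 2,540. DTI = 2,540/6,800 = 37.4% ≤ 40%
LTV = 119,500/175,500 = 68.1% ≤ 80%
Row: 691 falls in 662–694. Column: 68.1% falls in 55.01–69%. Rate = 7.95%.

7.95%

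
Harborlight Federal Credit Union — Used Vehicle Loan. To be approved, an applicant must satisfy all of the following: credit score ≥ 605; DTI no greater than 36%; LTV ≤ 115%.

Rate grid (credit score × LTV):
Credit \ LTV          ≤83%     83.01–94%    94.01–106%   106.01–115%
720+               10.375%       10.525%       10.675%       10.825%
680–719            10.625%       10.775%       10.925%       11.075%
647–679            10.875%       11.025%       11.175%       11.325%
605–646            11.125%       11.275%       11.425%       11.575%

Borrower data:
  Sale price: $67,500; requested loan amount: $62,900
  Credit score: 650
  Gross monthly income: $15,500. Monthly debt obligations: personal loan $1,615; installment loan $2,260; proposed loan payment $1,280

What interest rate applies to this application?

11.025%

Credit score 650 ≥ 605; Total monthly debts = (1,615 + 2,260 + 1,280) = 5,155. DTI = 5,155/15,500 = 33.3% ≤ 36%
Loan-to-value = 62,900/67,500 = 93.2% — pass (115% max)
Score 650 is in the 647–679 band; LTV 93.2% is in the 83.01–94% band → 11.025%.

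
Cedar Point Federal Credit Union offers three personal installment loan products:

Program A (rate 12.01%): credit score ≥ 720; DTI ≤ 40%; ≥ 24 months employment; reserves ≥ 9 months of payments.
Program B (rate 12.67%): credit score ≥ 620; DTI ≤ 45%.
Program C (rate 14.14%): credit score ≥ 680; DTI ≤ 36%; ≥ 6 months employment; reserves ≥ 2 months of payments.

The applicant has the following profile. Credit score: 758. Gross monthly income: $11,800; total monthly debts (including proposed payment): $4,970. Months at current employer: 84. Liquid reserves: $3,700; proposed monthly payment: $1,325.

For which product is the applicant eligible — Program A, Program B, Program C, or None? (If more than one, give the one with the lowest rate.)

DTI = 4,970/11,800 = 42.1%.
Reserves = 3,700/1,325 = 2.8 months.
Program A: score 758 ≥ 720; DTI 42.1% > 40%; employment 84 ≥ 24 mo; reserves 2.8 < 9 mo → does not qualify.
Program B: score 758 ≥ 620; DTI 42.1% ≤ 45% → qualifies.
Program C: score 758 ≥ 680; DTI 42.1% > 36%; employment 84 ≥ 6 mo; reserves 2.8 ≥ 2 mo → does not qualify.

Program B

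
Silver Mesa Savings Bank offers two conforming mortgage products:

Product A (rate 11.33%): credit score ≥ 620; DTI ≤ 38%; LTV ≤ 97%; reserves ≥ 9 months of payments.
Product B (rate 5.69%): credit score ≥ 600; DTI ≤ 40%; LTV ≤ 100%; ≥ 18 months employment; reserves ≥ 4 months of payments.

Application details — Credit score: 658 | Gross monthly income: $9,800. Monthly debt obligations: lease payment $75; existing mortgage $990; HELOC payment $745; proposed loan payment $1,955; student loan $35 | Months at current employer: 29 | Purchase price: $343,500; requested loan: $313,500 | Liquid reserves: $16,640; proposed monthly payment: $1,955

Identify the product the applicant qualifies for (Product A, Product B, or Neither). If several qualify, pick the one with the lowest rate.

Total debts = (75 + 990 + 745 + 1,955 + 35) = 3,800; DTI = 3,800/9,800 = 38.8%.
LTV = 313,500/343,500 = 91.3%.
Reserves = 16,640/1,955 = 8.5 months.
Product A: score 658 ≥ 620; DTI 38.8% > 38%; LTV 91.3% ≤ 97%; reserves 8.5 < 9 mo → does not qualify.
Product B: score 658 ≥ 600; DTI 38.8% ≤ 40%; LTV 91.3% ≤ 100%; employment 29 ≥ 18 mo; reserves 8.5 ≥ 4 mo → qualifies.

Product B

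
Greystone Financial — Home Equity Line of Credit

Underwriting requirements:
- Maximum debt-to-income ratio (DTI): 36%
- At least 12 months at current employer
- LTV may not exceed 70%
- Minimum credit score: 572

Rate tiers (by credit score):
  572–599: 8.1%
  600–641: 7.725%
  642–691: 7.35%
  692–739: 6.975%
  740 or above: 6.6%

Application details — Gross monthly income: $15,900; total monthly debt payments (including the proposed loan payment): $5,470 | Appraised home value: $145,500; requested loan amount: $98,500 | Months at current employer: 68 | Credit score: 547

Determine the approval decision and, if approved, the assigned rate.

Denied

Credit score 547 < 572 (below minimum)
Employment 68 ≥ 12 months
LTV = 98,500/145,500 = 67.7% ≤ 70%
Debt-to-income = 5,470/15,900 = 34.4% — meets 36% limit
Not all requirements met → denied.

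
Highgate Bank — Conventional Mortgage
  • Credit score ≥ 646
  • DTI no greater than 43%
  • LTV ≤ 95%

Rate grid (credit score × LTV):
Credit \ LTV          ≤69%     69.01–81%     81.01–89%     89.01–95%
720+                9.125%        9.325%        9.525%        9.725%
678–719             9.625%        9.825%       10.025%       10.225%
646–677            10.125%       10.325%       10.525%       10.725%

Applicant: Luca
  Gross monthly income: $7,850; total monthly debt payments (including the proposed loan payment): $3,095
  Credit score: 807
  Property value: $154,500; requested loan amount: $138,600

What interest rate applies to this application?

Credit score 807 ≥ 646; Debt-to-income = 3,095/7,850 = 39.4% — meets 43% limit
Loan-to-value = 138,600/154,500 = 89.7% — pass (95% max)
Row: 807 falls in 720+. Column: 89.7% falls in 89.01–95%. Rate = 9.725%.

9.725%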